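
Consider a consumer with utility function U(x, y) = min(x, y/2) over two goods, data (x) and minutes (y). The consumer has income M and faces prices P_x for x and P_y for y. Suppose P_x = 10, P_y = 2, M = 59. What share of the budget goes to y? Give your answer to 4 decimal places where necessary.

Leontief preferences: the optimum is at the kink where x/1 = y/2, i.e. y = 2·x.
Budget: P_x·x + P_y·2·x = M, so (P_x + 2·P_y)·x = M.
Demand: x*(P_x,P_y,M) = M/(P_x + 2·P_y), y* = 2·M/(P_x + 2·P_y).
Here 10 + 2·2 = 14, giving x* = 4.2143 and y* = 8.4286.
Expenditure on y: 2·8.4286 = 16.8571; share = 0.2857.

share on y = 0.2857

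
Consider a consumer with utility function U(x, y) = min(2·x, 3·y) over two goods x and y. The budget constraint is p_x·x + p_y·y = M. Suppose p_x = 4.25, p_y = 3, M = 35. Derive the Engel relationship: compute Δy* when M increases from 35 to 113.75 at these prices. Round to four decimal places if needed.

Demand: x*(p_x,p_y,M) = 3·M/(3·p_x + 2·p_y), y* = 2·M/(3·p_x + 2·p_y).
Here 3·4.25 + 2·3 = 18.75, giving y* = 3.7333.
At M' = 113.75: y* = 12.1333. Change: 12.1333 − 3.7333 = 8.4.

Δy* = 8.4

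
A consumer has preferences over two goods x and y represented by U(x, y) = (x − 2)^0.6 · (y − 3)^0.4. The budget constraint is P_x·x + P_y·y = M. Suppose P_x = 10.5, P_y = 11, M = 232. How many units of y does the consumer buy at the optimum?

MRS = (3/2)·(y−3)/(x−2). Tangency with P_x/P_y gives y−3 = (2/3)·(P_x/P_y)·(x−2).
Substituting into the budget: x* = 2 + 0.6·(M − 2·P_x − 3·P_y)/P_x, and y* = 3 + 0.4·(…)/P_y.
Discretionary income = 232 − 2·10.5 − 3·11 = 178; y* = 3 + 0.4·178/11 = 9.4727.

y* = 9.4727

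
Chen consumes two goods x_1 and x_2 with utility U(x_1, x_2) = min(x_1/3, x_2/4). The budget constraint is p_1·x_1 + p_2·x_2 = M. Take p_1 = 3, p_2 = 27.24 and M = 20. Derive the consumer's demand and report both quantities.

With perfect complements, no substitution: consume in ratio x_1:x_2 = 3:4.
Budget: p_1·x_1 + p_2·(4/3)·x_1 = M, so (3·p_1 + 4·p_2)·x_1 = 3·M.
Demand: x_1*(p_1,p_2,M) = 3·M/(3·p_1 + 4·p_2), x_2* = 4·M/(3·p_1 + 4·p_2).
Here 3·3 + 4·27.24 = 117.96, giving x_1* = 0.5086 and x_2* = 0.6782.

x_1* = 0.5086, x_2* = 0.6782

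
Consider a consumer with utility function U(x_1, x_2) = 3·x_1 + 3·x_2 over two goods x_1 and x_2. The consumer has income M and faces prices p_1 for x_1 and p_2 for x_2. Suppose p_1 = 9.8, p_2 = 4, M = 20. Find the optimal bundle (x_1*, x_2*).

x_1* = 0, x_2* = 5

Linear utility — the consumer picks whichever good has higher MU/price: 3/9.8 = 0.3061 vs 3/4 = 0.75.
x_2 gives more utility per dollar, so spend all income on x_2: x_2* = M/p_2, x_1* = 0.
Numerically: x_1* = 0, x_2* = 5.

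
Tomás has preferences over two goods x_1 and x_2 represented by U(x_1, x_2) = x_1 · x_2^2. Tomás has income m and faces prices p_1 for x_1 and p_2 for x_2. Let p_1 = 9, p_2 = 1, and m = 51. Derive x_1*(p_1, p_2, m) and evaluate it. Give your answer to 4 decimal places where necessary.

The MRS is (1/2)·x_2/x_1. Set MRS = p_1/p_2.
So p_2·x_2 = 2·p_1·x_1; combined with the budget, a share 1/3 of income goes to x_1.
Demand: x_1*(p_1,p_2,m) = 1/3·m/p_1 and x_2* = 2/3·m/p_2.
At p_1=9, p_2=1, m=51: x_1* = 1/3·51/9 = 1.8889.

x_1* = 1.8889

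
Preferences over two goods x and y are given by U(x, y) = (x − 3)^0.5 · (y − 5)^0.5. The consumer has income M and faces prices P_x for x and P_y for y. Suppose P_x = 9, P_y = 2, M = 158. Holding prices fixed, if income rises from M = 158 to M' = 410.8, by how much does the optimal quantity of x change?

Discretionary income = 158 − 3·9 − 5·2 = 121; x* = 3 + 0.5·121/9 = 9.7222.
At M' = 410.8: x* = 23.7667. Change: 23.7667 − 9.7222 = 14.0444.

Δx* = 14.0444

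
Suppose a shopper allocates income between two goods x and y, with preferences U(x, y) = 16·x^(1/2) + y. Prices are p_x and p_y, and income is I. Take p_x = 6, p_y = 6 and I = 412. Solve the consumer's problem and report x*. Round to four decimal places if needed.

x* = 64

MU_x = 8/√x, MU_y = 1. Tangency: 8/√x = p_x/p_y.
Solve: √x = 8·p_y/p_x, so x*(p_x,p_y) = (8·p_y/p_x)², and y* = (I − p_x·x*)/p_y.
Plugging in: x* = (8·6/6)² = 64.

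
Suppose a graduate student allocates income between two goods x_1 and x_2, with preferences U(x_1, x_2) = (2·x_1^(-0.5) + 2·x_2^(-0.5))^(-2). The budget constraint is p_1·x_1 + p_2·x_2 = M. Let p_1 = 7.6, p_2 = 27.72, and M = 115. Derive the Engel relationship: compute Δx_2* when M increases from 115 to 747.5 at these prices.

Δx_2* = 13.8318

From the CES first-order condition, (x_2/x_1)^(1.5) = p_1/p_2.
Solve for the ratio: x_2/x_1 = [p_1/p_2]^(2/3).
With the ratio pinned down, the budget gives x_1* = M/(p_1 + p_2·(x_2/x_1)) and x_2* = (x_2/x_1)·x_1*.
Numerically x_2/x_1 = 0.422033, so x_1* = 115/(7.6 + 27.72·0.422033) = 5.9589 and x_2* = 0.422033·5.9589 = 2.5149.
At M' = 747.5: x_2* = 16.3466. Change: 16.3466 − 2.5149 = 13.8318.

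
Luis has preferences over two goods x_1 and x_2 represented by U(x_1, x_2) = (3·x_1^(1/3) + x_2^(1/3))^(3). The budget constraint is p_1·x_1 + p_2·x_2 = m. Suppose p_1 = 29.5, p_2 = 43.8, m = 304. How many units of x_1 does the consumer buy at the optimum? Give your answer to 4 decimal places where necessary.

x_1* = 8.8995

MU_x_1 ∝ 3·x_1^(-2/3), MU_x_2 ∝ x_2^(-2/3), so MRS = 3·(x_2/x_1)^(2/3) = p_1/p_2.
Hence x_2/x_1 = ((1/3)·p_1/p_2)^(1/(2/3)), i.e. raised to the 1.5 power.
With the ratio pinned down, the budget gives x_1* = m/(p_1 + p_2·(x_2/x_1)) and x_2* = (x_2/x_1)·x_1*.
Numerically x_2/x_1 = 0.106375, so x_1* = 304/(29.5 + 43.8·0.106375) = 8.8995.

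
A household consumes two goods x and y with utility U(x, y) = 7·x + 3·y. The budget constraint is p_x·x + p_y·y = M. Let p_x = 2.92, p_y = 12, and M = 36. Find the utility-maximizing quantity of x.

x* = 12.3288

Perfect substitutes: compare marginal utility per dollar. 7/p_x vs 3/p_y → 2.3973 vs 0.25.
x gives more utility per dollar, so spend all income on x: x* = M/p_x, y* = 0.
Numerically: x* = 12.3288, y* = 0.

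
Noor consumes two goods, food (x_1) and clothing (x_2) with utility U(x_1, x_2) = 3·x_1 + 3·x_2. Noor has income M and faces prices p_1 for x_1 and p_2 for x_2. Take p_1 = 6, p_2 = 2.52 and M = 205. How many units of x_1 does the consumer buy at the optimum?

Perfect substitutes: compare marginal utility per dollar. 3/p_1 vs 3/p_2 → 0.5 vs 1.1905.
x_2 gives more utility per dollar, so spend all income on x_2: x_2* = M/p_2, x_1* = 0.
Numerically: x_1* = 0, x_2* = 81.3492.

x_1* = 0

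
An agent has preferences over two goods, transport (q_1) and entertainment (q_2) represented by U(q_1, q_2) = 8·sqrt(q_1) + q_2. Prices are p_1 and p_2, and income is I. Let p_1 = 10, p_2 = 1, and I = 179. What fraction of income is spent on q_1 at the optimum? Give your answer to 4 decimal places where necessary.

share on q_1 = 0.0089

MU_q_1 = 4/√q_1, MU_q_2 = 1. Tangency: 4/√q_1 = p_1/p_2.
Solve: √q_1 = 4·p_2/p_1, so q_1*(p_1,p_2) = (4·p_2/p_1)², and q_2* = (I − p_1·q_1*)/p_2.
Plugging in: q_1* = (4·1/10)² = 0.16, q_2* = 177.4.
Expenditure on q_1: 10·0.16 = 1.6; share = 0.0089.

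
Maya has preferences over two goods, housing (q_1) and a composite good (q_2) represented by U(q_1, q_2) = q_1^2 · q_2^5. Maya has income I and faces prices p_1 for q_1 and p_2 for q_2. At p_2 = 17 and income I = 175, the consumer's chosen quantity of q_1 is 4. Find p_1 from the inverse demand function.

p_1 = 12.5

MU_q_1/MU_q_2 = (2·q_2)/(5·q_1); tangency sets this equal to p_1/p_2.
So 2·p_2·q_2 = 5·p_1·q_1; combined with the budget, a share 2/7 of income goes to q_1.
Demand: q_1*(p_1,p_2,I) = 2/7·I/p_1 and q_2* = 5/7·I/p_2.
Set q_1* = 4 in the demand function and solve for p_1: p_1 = 12.5.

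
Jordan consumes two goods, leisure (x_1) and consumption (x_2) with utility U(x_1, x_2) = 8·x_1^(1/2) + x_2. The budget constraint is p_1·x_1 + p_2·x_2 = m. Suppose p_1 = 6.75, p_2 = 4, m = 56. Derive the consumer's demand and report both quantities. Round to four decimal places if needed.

x_1* = 5.6187, x_2* = 4.5185

Plugging in: x_1* = (4·4/6.75)² = 5.6187, x_2* = 4.5185.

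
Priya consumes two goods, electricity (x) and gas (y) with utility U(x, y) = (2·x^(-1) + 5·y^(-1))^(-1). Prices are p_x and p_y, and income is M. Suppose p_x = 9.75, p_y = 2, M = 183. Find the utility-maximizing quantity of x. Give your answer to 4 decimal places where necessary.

x* = 10.937

MU_x ∝ 2·x^(-2), MU_y ∝ 5·y^(-2), so MRS = (2/5)·(y/x)^(2) = p_x/p_y.
Hence y/x = ((5/2)·p_x/p_y)^(1/(2)), i.e. raised to the 0.5 power.
With the ratio pinned down, the budget gives x* = M/(p_x + p_y·(y/x)) and y* = (y/x)·x*.
Numerically y/x = 3.49106, so x* = 183/(9.75 + 2·3.49106) = 10.937.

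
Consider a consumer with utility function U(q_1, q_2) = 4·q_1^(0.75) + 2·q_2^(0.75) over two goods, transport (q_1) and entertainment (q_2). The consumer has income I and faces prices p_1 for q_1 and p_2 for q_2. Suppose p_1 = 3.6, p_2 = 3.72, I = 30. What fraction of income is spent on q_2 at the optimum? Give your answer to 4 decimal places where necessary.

From the CES first-order condition, 2·(q_2/q_1)^(0.25) = p_1/p_2.
Hence q_2/q_1 = ((1/2)·p_1/p_2)^(1/(0.25)), i.e. raised to the 4 power.
Substitute q_2 = (q_2/q_1)·q_1 into the budget: q_1* = I/(p_1 + p_2·(q_2/q_1)).
Numerically q_2/q_1 = 0.054817, so q_1* = 30/(3.6 + 3.72·0.054817) = 7.8866 and q_2* = 0.054817·7.8866 = 0.4323.
Expenditure on q_2: 3.72·0.4323 = 1.6082; share = 0.0536.

share on q_2 = 0.0536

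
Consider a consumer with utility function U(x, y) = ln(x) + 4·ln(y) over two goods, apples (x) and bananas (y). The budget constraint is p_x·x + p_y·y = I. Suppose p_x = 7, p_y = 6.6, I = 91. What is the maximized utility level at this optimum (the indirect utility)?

V = 10.5581

The MRS is (1/4)·y/x. Set MRS = p_x/p_y.
So p_y·y = 4·p_x·x; combined with the budget, a share 0.2 of income goes to x.
Demand: x*(p_x,p_y,I) = 0.2·I/p_x and y* = 0.8·I/p_y.
At p_x=7, p_y=6.6, I=91: x* = 0.2·91/7 = 2.6, y* = 11.0303.
Utility at the optimum: U(2.6, 11.0303) = 10.5581.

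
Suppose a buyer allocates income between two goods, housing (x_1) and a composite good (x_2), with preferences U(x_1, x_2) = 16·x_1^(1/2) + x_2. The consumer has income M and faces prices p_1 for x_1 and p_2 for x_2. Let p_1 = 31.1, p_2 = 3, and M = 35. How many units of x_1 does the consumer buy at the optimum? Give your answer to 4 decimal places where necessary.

x_1* = 0.5955

MU_x_1 = 8/√x_1, MU_x_2 = 1. Tangency: 8/√x_1 = p_1/p_2.
Thus x_1* = (8·p_2/p_1)² — independent of M — with the rest of income spent on x_2.
Plugging in: x_1* = (8·3/31.1)² = 0.5955.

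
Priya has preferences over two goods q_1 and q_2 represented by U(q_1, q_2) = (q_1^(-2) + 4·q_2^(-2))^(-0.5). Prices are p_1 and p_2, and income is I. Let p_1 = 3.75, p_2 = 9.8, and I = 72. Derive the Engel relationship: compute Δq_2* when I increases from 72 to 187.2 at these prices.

Δq_2* = 8.8249

With the ratio pinned down, the budget gives q_1* = I/(p_1 + p_2·(q_2/q_1)) and q_2* = (q_2/q_1)·q_1*.
Numerically q_2/q_1 = 1.152449, so q_1* = 72/(3.75 + 9.8·1.152449) = 4.786 and q_2* = 1.152449·4.786 = 5.5156.
At I' = 187.2: q_2* = 14.3405. Change: 14.3405 − 5.5156 = 8.8249.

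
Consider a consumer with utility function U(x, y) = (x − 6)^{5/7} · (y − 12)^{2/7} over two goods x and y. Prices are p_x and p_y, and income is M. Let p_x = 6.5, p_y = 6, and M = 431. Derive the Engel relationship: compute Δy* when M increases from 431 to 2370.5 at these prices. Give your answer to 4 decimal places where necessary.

Δy* = 92.3571

Let x' = x−6, y' = y−12. MRS = (5/2)·y'/x' = p_x/p_y.
After buying the subsistence bundle (6, 12), a share 5/7 of the remaining income goes to x: x* = 6 + 5/7·(M − 6p_x − 12p_y)/p_x.
Discretionary income = 431 − 6·6.5 − 12·6 = 320; y* = 12 + 2/7·320/6 = 27.2381.
At M' = 2370.5: y* = 119.5952. Change: 119.5952 − 27.2381 = 92.3571.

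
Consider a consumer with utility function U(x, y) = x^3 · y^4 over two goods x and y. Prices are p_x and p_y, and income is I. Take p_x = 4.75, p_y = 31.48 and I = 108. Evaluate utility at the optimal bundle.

MU_x/MU_y = (3·y)/(4·x); tangency sets this equal to p_x/p_y.
So 3·p_y·y = 4·p_x·x; combined with the budget, a share 3/7 of income goes to x.
Demand: x*(p_x,p_y,I) = 3/7·I/p_x and y* = 4/7·I/p_y.
At p_x=4.75, p_y=31.48, I=108: x* = 3/7·108/4.75 = 9.7444, y* = 1.9604.
Utility at the optimum: U(9.7444, 1.9604) = 13666.7111.

V = 13666.7111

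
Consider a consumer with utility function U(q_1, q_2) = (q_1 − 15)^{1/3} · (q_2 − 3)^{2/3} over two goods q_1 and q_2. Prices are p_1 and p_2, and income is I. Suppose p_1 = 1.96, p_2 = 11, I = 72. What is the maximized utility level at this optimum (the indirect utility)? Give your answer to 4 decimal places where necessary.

V = 0.8206

This is Cobb-Douglas in (q_1−15, q_2−3): tangency gives 1/3·p_2·(q_2−3) = 2/3·p_1·(q_1−15).
Substituting into the budget: q_1* = 15 + 1/3·(I − 15·p_1 − 3·p_2)/p_1, and q_2* = 3 + 2/3·(…)/p_2.
Discretionary income = 72 − 15·1.96 − 3·11 = 9.6; q_1* = 15 + 1/3·9.6/1.96 = 16.6327; q_2* = 3 + 2/3·9.6/11 = 3.5818.
Utility at the optimum: U(16.6327, 3.5818) = 0.8206.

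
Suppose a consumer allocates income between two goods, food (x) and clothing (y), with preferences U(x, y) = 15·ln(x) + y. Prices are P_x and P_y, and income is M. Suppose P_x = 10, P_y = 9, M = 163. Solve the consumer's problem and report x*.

MU_x = 15/x, MU_y = 1. Tangency: 15/x = P_x/P_y.
So x*(P_x,P_y) = 15·P_y/P_x, independent of income; and y* = (M − 15·P_y)/P_y.
At the given prices: x* = 15·9/10 = 13.5.

x* = 13.5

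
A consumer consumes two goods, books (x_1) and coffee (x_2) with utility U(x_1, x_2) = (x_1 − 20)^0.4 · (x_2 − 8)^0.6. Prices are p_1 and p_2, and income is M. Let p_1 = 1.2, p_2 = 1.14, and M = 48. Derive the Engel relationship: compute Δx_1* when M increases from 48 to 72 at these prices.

Δx_1* = 8

This is Cobb-Douglas in (x_1−20, x_2−8): tangency gives 0.4·p_2·(x_2−8) = 0.6·p_1·(x_1−20).
After buying the subsistence bundle (20, 8), a share 0.4 of the remaining income goes to x_1: x_1* = 20 + 0.4·(M − 20p_1 − 8p_2)/p_1.
Discretionary income = 48 − 20·1.2 − 8·1.14 = 14.88; x_1* = 20 + 0.4·14.88/1.2 = 24.96.
At M' = 72: x_1* = 32.96. Change: 32.96 − 24.96 = 8.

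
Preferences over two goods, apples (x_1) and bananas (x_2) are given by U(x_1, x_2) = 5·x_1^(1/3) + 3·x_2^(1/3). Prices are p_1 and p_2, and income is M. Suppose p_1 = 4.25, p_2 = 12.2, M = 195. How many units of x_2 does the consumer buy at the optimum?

x_2* = 3.4407

From the CES first-order condition, (5/3)·(x_2/x_1)^(2/3) = p_1/p_2.
Solve for the ratio: x_2/x_1 = [(3/5)·p_1/p_2]^(1.5).
Substitute x_2 = (x_2/x_1)·x_1 into the budget: x_1* = M/(p_1 + p_2·(x_2/x_1)).
Numerically x_2/x_1 = 0.095559, so x_1* = 195/(4.25 + 12.2·0.095559) = 36.0056 and x_2* = 0.095559·36.0056 = 3.4407.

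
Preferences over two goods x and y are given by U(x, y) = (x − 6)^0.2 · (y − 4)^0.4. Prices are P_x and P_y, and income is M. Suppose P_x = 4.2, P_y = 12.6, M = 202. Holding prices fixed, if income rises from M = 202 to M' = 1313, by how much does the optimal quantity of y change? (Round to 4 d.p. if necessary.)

MRS = (1/2)·(y−4)/(x−6). Tangency with P_x/P_y gives y−4 = 2·(P_x/P_y)·(x−6).
After buying the subsistence bundle (6, 4), a share 1/3 of the remaining income goes to x: x* = 6 + 1/3·(M − 6P_x − 4P_y)/P_x.
Discretionary income = 202 − 6·4.2 − 4·12.6 = 126.4; y* = 4 + 2/3·126.4/12.6 = 10.6878.
At M' = 1313: y* = 69.4709. Change: 69.4709 − 10.6878 = 58.7831.

Δy* = 58.7831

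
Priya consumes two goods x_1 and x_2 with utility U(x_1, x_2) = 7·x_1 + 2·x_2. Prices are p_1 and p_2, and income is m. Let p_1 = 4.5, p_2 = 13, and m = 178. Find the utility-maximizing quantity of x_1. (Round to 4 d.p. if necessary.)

x_1* = 39.5556

Linear utility — the consumer picks whichever good has higher MU/price: 7/4.5 = 1.5556 vs 2/13 = 0.1538.
x_1 gives more utility per dollar, so spend all income on x_1: x_1* = m/p_1, x_2* = 0.
Numerically: x_1* = 39.5556, x_2* = 0.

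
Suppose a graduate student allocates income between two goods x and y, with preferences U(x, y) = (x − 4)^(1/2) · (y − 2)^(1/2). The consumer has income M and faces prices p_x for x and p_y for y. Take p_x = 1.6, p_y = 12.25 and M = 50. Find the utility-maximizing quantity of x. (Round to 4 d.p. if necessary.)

x* = 9.9688

MRS = (y−2)/(x−4). Tangency with p_x/p_y gives y−2 = (p_x/p_y)·(x−4).
Substituting into the budget: x* = 4 + 0.5·(M − 4·p_x − 2·p_y)/p_x, and y* = 2 + 0.5·(…)/p_y.
Discretionary income = 50 − 4·1.6 − 2·12.25 = 19.1; x* = 4 + 0.5·19.1/1.6 = 9.9688.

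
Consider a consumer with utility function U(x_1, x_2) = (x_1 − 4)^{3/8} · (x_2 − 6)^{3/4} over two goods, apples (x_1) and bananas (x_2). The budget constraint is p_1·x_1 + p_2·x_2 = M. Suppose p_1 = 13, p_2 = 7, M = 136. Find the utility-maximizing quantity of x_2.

Discretionary income = 136 − 4·13 − 6·7 = 42; x_2* = 6 + 2/3·42/7 = 10.

x_2* = 10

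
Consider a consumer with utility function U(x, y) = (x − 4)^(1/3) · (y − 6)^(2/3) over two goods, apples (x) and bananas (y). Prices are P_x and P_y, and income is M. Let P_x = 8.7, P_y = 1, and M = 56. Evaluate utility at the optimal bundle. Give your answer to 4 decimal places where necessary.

V = 3.9105

Let x' = x−4, y' = y−6. MRS = (1/2)·y'/x' = P_x/P_y.
Substituting into the budget: x* = 4 + 1/3·(M − 4·P_x − 6·P_y)/P_x, and y* = 6 + 2/3·(…)/P_y.
Discretionary income = 56 − 4·8.7 − 6·1 = 15.2; x* = 4 + 1/3·15.2/8.7 = 4.5824; y* = 6 + 2/3·15.2/1 = 16.1333.
Utility at the optimum: U(4.5824, 16.1333) = 3.9105.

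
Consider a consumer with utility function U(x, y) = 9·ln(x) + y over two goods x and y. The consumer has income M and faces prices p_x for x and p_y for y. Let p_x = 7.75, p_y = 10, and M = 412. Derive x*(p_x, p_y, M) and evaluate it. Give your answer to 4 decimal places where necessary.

MU_x = 9/x, MU_y = 1. Tangency: 9/x = p_x/p_y.
So x*(p_x,p_y) = 9·p_y/p_x, independent of income; and y* = (M − 9·p_y)/p_y.
At the given prices: x* = 9·10/7.75 = 11.6129.

x* = 11.6129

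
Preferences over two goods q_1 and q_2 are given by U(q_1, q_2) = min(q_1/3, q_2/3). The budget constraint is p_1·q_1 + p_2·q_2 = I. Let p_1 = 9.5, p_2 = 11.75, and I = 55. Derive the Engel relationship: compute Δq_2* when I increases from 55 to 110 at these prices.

Here 3·9.5 + 3·11.75 = 63.75, giving q_2* = 2.5882.
At I' = 110: q_2* = 5.1765. Change: 5.1765 − 2.5882 = 2.5882.

Δq_2* = 2.5882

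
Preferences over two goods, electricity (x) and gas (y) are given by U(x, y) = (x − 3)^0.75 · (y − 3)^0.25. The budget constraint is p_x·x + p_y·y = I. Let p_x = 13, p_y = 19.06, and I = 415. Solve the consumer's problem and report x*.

Let x' = x−3, y' = y−3. MRS = 3·y'/x' = p_x/p_y.
Substituting into the budget: x* = 3 + 0.75·(I − 3·p_x − 3·p_y)/p_x, and y* = 3 + 0.25·(…)/p_y.
Discretionary income = 415 − 3·13 − 3·19.06 = 318.82; x* = 3 + 0.75·318.82/13 = 21.3935.

x* = 21.3935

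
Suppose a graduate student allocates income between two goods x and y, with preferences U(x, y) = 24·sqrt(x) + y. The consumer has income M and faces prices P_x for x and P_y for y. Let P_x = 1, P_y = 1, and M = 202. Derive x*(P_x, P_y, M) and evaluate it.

Thus x* = (12·P_y/P_x)² — independent of M — with the rest of income spent on y.
Plugging in: x* = (12·1/1)² = 144.

x* = 144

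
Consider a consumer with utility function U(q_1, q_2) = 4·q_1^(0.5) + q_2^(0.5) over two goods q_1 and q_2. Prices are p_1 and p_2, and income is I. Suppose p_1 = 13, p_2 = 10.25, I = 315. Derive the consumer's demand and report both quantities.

MRS = MU_q_1/MU_q_2 = 4·(q_2/q_1)^(0.5). Set equal to p_1/p_2.
Solve for the ratio: q_2/q_1 = [(1/4)·p_1/p_2]^(2).
With the ratio pinned down, the budget gives q_1* = I/(p_1 + p_2·(q_2/q_1)) and q_2* = (q_2/q_1)·q_1*.
Numerically q_2/q_1 = 0.100535, so q_1* = 315/(13 + 10.25·0.100535) = 22.4511 and q_2* = 0.100535·22.4511 = 2.2571.

q_1* = 22.4511, q_2* = 2.2571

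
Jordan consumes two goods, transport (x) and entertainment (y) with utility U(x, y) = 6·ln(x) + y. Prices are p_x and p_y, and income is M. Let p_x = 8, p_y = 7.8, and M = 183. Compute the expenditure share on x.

MU_x = 6/x, MU_y = 1. Tangency: 6/x = p_x/p_y.
So x*(p_x,p_y) = 6·p_y/p_x, independent of income; and y* = (M − 6·p_y)/p_y.
At the given prices: x* = 6·7.8/8 = 5.85, and y* = 17.4615.
Expenditure on x: 8·5.85 = 46.8; share = 0.2557.

share on x = 0.2557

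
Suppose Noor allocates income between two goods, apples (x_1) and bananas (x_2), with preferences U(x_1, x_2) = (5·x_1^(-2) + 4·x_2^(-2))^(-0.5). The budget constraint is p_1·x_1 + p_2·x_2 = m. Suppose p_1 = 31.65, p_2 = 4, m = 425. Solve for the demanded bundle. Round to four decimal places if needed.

x_1* = 10.8837, x_2* = 20.133

From the CES first-order condition, (5/4)·(x_2/x_1)^(3) = p_1/p_2.
Solve for the ratio: x_2/x_1 = [(4/5)·p_1/p_2]^(1/3).
With the ratio pinned down, the budget gives x_1* = m/(p_1 + p_2·(x_2/x_1)) and x_2* = (x_2/x_1)·x_1*.
Numerically x_2/x_1 = 1.849842, so x_1* = 425/(31.65 + 4·1.849842) = 10.8837 and x_2* = 1.849842·10.8837 = 20.133.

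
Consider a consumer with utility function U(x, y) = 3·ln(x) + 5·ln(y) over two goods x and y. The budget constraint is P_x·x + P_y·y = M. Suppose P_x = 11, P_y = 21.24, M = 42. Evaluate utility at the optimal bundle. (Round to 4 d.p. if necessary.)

V = 2.1357

MU_x/MU_y = (3·y)/(5·x); tangency sets this equal to P_x/P_y.
So 3·P_y·y = 5·P_x·x; combined with the budget, a share 0.375 of income goes to x.
Demand: x*(P_x,P_y,M) = 0.375·M/P_x and y* = 0.625·M/P_y.
At P_x=11, P_y=21.24, M=42: x* = 0.375·42/11 = 1.4318, y* = 1.2359.
Utility at the optimum: U(1.4318, 1.2359) = 2.1357.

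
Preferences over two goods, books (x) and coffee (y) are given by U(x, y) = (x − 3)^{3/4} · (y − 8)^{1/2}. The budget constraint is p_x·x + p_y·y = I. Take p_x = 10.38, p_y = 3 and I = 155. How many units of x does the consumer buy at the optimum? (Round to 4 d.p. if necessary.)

x* = 8.7723

MRS = (3/2)·(y−8)/(x−3). Tangency with p_x/p_y gives y−8 = (2/3)·(p_x/p_y)·(x−3).
After buying the subsistence bundle (3, 8), a share 0.6 of the remaining income goes to x: x* = 3 + 0.6·(I − 3p_x − 8p_y)/p_x.
Discretionary income = 155 − 3·10.38 − 8·3 = 99.86; x* = 3 + 0.6·99.86/10.38 = 8.7723.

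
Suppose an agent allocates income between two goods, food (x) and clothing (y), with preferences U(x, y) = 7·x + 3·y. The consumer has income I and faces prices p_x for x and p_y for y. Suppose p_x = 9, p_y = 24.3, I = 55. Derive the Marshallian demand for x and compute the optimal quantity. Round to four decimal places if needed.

x* = 6.1111

Perfect substitutes: compare marginal utility per dollar. 7/p_x vs 3/p_y → 0.7778 vs 0.1235.
x gives more utility per dollar, so spend all income on x: x* = I/p_x, y* = 0.
Numerically: x* = 6.1111, y* = 0.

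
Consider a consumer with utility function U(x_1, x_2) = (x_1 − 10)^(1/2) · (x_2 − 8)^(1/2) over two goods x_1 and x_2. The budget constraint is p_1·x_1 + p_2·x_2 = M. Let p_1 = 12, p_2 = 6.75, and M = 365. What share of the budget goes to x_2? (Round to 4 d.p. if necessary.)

This is Cobb-Douglas in (x_1−10, x_2−8): tangency gives 0.5·p_2·(x_2−8) = 0.5·p_1·(x_1−10).
Substituting into the budget: x_1* = 10 + 0.5·(M − 10·p_1 − 8·p_2)/p_1, and x_2* = 8 + 0.5·(…)/p_2.
Discretionary income = 365 − 10·12 − 8·6.75 = 191; x_1* = 10 + 0.5·191/12 = 17.9583; x_2* = 8 + 0.5·191/6.75 = 22.1481.
Expenditure on x_2: 6.75·22.1481 = 149.5; share = 0.4096.

share on x_2 = 0.4096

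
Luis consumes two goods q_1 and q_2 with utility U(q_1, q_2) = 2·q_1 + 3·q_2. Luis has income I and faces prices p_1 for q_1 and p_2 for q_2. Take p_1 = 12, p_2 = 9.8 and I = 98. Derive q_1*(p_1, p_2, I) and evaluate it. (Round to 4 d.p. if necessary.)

q_1* = 0

Linear utility — the consumer picks whichever good has higher MU/price: 2/12 = 0.1667 vs 3/9.8 = 0.3061.
q_2 gives more utility per dollar, so spend all income on q_2: q_2* = I/p_2, q_1* = 0.
Numerically: q_1* = 0, q_2* = 10.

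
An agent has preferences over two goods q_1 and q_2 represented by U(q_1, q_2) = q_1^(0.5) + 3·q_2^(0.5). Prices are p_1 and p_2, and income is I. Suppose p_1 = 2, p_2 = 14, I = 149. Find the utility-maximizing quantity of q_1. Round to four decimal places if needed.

Substitute q_2 = (q_2/q_1)·q_1 into the budget: q_1* = I/(p_1 + p_2·(q_2/q_1)).
Numerically q_2/q_1 = 0.183673, so q_1* = 149/(2 + 14·0.183673) = 32.5938.

q_1* = 32.5938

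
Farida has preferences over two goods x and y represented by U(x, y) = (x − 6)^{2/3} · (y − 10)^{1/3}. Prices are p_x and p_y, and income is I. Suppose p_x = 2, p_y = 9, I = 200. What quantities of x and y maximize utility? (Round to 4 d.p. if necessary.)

x* = 38.6667, y* = 13.6296

After buying the subsistence bundle (6, 10), a share 2/3 of the remaining income goes to x: x* = 6 + 2/3·(I − 6p_x − 10p_y)/p_x.
Discretionary income = 200 − 6·2 − 10·9 = 98; x* = 6 + 2/3·98/2 = 38.6667; y* = 10 + 1/3·98/9 = 13.6296.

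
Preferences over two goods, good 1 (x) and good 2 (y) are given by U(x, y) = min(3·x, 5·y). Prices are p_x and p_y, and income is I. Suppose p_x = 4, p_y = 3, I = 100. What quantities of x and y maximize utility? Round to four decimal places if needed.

x* = 17.2414, y* = 10.3448

With perfect complements, no substitution: consume in ratio x:y = 5:3.
Budget: p_x·x + p_y·(3/5)·x = I, so (5·p_x + 3·p_y)·x = 5·I.
Demand: x*(p_x,p_y,I) = 5·I/(5·p_x + 3·p_y), y* = 3·I/(5·p_x + 3·p_y).
Here 5·4 + 3·3 = 29, giving x* = 17.2414 and y* = 10.3448.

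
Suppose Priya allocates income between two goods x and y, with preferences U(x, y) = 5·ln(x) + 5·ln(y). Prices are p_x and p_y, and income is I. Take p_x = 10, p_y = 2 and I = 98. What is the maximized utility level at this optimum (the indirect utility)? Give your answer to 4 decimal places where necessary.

V = 23.9395

MU_x/MU_y = (5·y)/(5·x); tangency sets this equal to p_x/p_y.
Rearranging, p_y·y = p_x·x. Substituting into the budget gives p_x·x·(1 + 1) = I.
Demand: x*(p_x,p_y,I) = 0.5·I/p_x and y* = 0.5·I/p_y.
At p_x=10, p_y=2, I=98: x* = 0.5·98/10 = 4.9, y* = 24.5.
Utility at the optimum: U(4.9, 24.5) = 23.9395.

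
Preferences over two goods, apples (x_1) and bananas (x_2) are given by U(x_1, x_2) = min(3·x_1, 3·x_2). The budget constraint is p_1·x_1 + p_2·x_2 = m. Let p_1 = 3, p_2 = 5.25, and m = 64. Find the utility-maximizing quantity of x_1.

x_1* = 7.7576

With perfect complements, no substitution: consume in ratio x_1:x_2 = 3:3.
Budget: p_1·x_1 + p_2·x_1 = m, so (3·p_1 + 3·p_2)·x_1 = 3·m.
Demand: x_1*(p_1,p_2,m) = 3·m/(3·p_1 + 3·p_2), x_2* = 3·m/(3·p_1 + 3·p_2).
Here 3·3 + 3·5.25 = 24.75, giving x_1* = 7.7576.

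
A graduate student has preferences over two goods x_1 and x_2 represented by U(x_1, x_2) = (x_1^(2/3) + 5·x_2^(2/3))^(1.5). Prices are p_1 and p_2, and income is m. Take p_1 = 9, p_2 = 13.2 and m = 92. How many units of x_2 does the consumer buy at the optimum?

x_2* = 6.8518

Numerically x_2/x_1 = 39.620116, so x_1* = 92/(9 + 13.2·39.620116) = 0.1729 and x_2* = 39.620116·0.1729 = 6.8518.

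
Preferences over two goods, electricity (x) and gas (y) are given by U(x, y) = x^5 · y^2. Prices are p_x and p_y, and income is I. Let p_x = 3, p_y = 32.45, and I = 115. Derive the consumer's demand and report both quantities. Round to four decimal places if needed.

Demand: x*(p_x,p_y,I) = 5/7·I/p_x and y* = 2/7·I/p_y.
At p_x=3, p_y=32.45, I=115: x* = 5/7·115/3 = 27.381, y* = 1.0125.

x* = 27.381, y* = 1.0125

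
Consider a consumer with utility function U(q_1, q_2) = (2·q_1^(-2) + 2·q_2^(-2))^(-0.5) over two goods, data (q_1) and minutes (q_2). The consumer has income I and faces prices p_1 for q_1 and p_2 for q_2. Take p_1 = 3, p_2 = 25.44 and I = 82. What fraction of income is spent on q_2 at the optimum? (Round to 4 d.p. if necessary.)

From the CES first-order condition, (q_2/q_1)^(3) = p_1/p_2.
Hence q_2/q_1 = (p_1/p_2)^(1/(3)), i.e. raised to the 1/3 power.
With the ratio pinned down, the budget gives q_1* = I/(p_1 + p_2·(q_2/q_1)) and q_2* = (q_2/q_1)·q_1*.
Numerically q_2/q_1 = 0.490382, so q_1* = 82/(3 + 25.44·0.490382) = 5.2988 and q_2* = 0.490382·5.2988 = 2.5984.
Expenditure on q_2: 25.44·2.5984 = 66.1037; share = 0.8061.

share on q_2 = 0.8061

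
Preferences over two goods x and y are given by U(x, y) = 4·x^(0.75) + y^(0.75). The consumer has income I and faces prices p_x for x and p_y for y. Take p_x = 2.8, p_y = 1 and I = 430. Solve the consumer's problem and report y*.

y* = 33.9604

MU_x ∝ 4·x^(-0.25), MU_y ∝ y^(-0.25), so MRS = 4·(y/x)^(0.25) = p_x/p_y.
Hence y/x = ((1/4)·p_x/p_y)^(1/(0.25)), i.e. raised to the 4 power.
Substitute y = (y/x)·x into the budget: x* = I/(p_x + p_y·(y/x)).
Numerically y/x = 0.2401, so x* = 430/(2.8 + 1·0.2401) = 141.4427 and y* = 0.2401·141.4427 = 33.9604.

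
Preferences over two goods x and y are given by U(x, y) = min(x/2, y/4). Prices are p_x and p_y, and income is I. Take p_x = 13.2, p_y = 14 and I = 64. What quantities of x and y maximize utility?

x* = 1.5534, y* = 3.1068

Here 2·13.2 + 4·14 = 82.4, giving x* = 1.5534 and y* = 3.1068.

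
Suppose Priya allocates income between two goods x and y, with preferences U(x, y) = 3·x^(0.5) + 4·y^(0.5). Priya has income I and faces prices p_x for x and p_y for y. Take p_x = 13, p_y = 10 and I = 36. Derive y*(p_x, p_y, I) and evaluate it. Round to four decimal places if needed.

y* = 2.5128

With the ratio pinned down, the budget gives x* = I/(p_x + p_y·(y/x)) and y* = (y/x)·x*.
Numerically y/x = 3.004444, so x* = 36/(13 + 10·3.004444) = 0.8363 and y* = 3.004444·0.8363 = 2.5128.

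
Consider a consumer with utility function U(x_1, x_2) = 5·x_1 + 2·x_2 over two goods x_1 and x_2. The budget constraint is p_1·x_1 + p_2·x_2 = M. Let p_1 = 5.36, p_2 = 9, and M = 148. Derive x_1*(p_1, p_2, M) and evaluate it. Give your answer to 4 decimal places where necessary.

x_1* = 27.6119

Perfect substitutes: compare marginal utility per dollar. 5/p_1 vs 2/p_2 → 0.9328 vs 0.2222.
x_1 gives more utility per dollar, so spend all income on x_1: x_1* = M/p_1, x_2* = 0.
Numerically: x_1* = 27.6119, x_2* = 0.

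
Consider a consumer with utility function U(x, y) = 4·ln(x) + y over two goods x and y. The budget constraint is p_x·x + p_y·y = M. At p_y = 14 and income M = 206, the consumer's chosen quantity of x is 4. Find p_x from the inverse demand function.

MU_x = 4/x, MU_y = 1. Tangency: 4/x = p_x/p_y.
So x*(p_x,p_y) = 4·p_y/p_x, independent of income; and y* = (M − 4·p_y)/p_y.
Set x* = 4 in the demand function and solve for p_x: p_x = 14.

p_x = 14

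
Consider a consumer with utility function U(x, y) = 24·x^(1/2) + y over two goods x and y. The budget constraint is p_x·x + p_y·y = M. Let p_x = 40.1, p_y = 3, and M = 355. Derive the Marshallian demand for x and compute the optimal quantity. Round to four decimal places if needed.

x* = 0.806

Utility is quasi-linear in y; the FOC for x is 12/√x = p_x/p_y.
Thus x* = (12·p_y/p_x)² — independent of M — with the rest of income spent on y.
Plugging in: x* = (12·3/40.1)² = 0.806.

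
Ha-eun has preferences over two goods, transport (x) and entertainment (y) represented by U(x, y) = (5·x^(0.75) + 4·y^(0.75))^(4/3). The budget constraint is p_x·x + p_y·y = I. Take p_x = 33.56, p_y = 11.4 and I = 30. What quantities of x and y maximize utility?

MRS = MU_x/MU_y = (5/4)·(y/x)^(0.25). Set equal to p_x/p_y.
Hence y/x = ((4/5)·p_x/p_y)^(1/(0.25)), i.e. raised to the 4 power.
With the ratio pinned down, the budget gives x* = I/(p_x + p_y·(y/x)) and y* = (y/x)·x*.
Numerically y/x = 30.762976, so x* = 30/(33.56 + 11.4·30.762976) = 0.0781 and y* = 30.762976·0.0781 = 2.4017.

x* = 0.0781, y* = 2.4017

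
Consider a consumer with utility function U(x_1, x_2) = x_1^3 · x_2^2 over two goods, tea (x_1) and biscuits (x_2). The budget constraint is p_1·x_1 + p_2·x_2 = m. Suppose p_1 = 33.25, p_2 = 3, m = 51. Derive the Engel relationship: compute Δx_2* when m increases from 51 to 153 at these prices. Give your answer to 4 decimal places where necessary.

Δx_2* = 13.6

Demand: x_1*(p_1,p_2,m) = 0.6·m/p_1 and x_2* = 0.4·m/p_2.
At p_1=33.25, p_2=3, m=51: x_2* = 0.4·51/3 = 6.8.
At m' = 153: x_2* = 20.4. Change: 20.4 − 6.8 = 13.6.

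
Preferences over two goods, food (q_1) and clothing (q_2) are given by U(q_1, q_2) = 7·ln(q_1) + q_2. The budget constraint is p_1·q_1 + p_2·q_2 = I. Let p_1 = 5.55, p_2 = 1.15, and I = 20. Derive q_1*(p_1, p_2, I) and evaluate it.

At the given prices: q_1* = 7·1.15/5.55 = 1.4505.

q_1* = 1.4505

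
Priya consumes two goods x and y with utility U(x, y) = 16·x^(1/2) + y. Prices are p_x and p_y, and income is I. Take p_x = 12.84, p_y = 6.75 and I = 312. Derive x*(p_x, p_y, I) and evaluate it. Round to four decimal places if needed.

x* = 17.6871

MU_x = 8/√x, MU_y = 1. Tangency: 8/√x = p_x/p_y.
Solve: √x = 8·p_y/p_x, so x*(p_x,p_y) = (8·p_y/p_x)², and y* = (I − p_x·x*)/p_y.
Plugging in: x* = (8·6.75/12.84)² = 17.6871.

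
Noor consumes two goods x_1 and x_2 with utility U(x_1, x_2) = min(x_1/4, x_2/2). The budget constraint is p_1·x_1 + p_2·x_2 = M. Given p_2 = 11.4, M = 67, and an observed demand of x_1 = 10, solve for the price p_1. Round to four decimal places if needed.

Leontief preferences: the optimum is at the kink where x_1/4 = x_2/2, i.e. x_2 = (1/2)·x_1.
Budget: p_1·x_1 + p_2·(1/2)·x_1 = M, so (4·p_1 + 2·p_2)·x_1 = 4·M.
Demand: x_1*(p_1,p_2,M) = 4·M/(4·p_1 + 2·p_2), x_2* = 2·M/(4·p_1 + 2·p_2).
Set x_1* = 10 in the demand function and solve for p_1: p_1 = 1.

p_1 = 1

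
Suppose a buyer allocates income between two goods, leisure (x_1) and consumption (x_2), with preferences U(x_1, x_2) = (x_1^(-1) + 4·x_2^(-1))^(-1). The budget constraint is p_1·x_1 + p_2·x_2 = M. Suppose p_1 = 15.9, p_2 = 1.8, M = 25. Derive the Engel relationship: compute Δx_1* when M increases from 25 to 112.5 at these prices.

Δx_1* = 3.2895

From the CES first-order condition, (1/4)·(x_2/x_1)^(2) = p_1/p_2.
Solve for the ratio: x_2/x_1 = [4·p_1/p_2]^(0.5).
Substitute x_2 = (x_2/x_1)·x_1 into the budget: x_1* = M/(p_1 + p_2·(x_2/x_1)).
Numerically x_2/x_1 = 5.944185, so x_1* = 25/(15.9 + 1.8·5.944185) = 0.9399.
At M' = 112.5: x_1* = 4.2294. Change: 4.2294 − 0.9399 = 3.2895.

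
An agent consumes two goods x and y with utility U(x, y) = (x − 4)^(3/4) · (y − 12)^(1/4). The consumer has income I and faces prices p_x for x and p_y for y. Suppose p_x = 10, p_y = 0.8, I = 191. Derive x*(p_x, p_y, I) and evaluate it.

x* = 14.605

Let x' = x−4, y' = y−12. MRS = 3·y'/x' = p_x/p_y.
Substituting into the budget: x* = 4 + 0.75·(I − 4·p_x − 12·p_y)/p_x, and y* = 12 + 0.25·(…)/p_y.
Discretionary income = 191 − 4·10 − 12·0.8 = 141.4; x* = 4 + 0.75·141.4/10 = 14.605.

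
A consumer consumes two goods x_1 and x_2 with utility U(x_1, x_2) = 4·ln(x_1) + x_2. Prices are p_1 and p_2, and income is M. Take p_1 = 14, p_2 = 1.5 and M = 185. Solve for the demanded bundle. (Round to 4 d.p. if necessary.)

x_1* = 0.4286, x_2* = 119.3333

So x_1*(p_1,p_2) = 4·p_2/p_1, independent of income; and x_2* = (M − 4·p_2)/p_2.
At the given prices: x_1* = 4·1.5/14 = 0.4286, and x_2* = 119.3333.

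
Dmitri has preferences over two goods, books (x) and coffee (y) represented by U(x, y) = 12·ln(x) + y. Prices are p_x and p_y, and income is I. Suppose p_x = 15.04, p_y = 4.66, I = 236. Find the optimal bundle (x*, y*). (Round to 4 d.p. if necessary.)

x* = 3.7181, y* = 38.6438

MU_x = 12/x, MU_y = 1. Tangency: 12/x = p_x/p_y.
So x*(p_x,p_y) = 12·p_y/p_x, independent of income; and y* = (I − 12·p_y)/p_y.
At the given prices: x* = 12·4.66/15.04 = 3.7181, and y* = 38.6438.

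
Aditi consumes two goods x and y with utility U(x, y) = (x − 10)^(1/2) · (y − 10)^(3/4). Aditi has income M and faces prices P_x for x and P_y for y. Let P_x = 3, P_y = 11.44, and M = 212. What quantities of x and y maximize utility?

Let x' = x−10, y' = y−10. MRS = (2/3)·y'/x' = P_x/P_y.
Substituting into the budget: x* = 10 + 0.4·(M − 10·P_x − 10·P_y)/P_x, and y* = 10 + 0.6·(…)/P_y.
Discretionary income = 212 − 10·3 − 10·11.44 = 67.6; x* = 10 + 0.4·67.6/3 = 19.0133; y* = 10 + 0.6·67.6/11.44 = 13.5455.

x* = 19.0133, y* = 13.5455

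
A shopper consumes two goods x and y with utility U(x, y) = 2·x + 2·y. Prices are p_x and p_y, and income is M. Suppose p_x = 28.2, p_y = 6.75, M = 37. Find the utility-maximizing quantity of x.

Linear utility — the consumer picks whichever good has higher MU/price: 2/28.2 = 0.0709 vs 2/6.75 = 0.2963.
y gives more utility per dollar, so spend all income on y: y* = M/p_y, x* = 0.
Numerically: x* = 0, y* = 5.4815.

x* = 0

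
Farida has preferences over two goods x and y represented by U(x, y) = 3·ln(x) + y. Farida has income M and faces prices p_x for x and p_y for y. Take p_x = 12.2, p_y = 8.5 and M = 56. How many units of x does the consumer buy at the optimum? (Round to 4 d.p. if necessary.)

x* = 2.0902

So x*(p_x,p_y) = 3·p_y/p_x, independent of income; and y* = (M − 3·p_y)/p_y.
At the given prices: x* = 3·8.5/12.2 = 2.0902.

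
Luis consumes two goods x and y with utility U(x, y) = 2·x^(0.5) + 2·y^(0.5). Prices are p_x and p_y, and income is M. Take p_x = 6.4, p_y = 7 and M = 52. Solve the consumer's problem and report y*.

MU_x ∝ 2·x^(-0.5), MU_y ∝ 2·y^(-0.5), so MRS = (y/x)^(0.5) = p_x/p_y.
Solve for the ratio: y/x = [p_x/p_y]^(2).
With the ratio pinned down, the budget gives x* = M/(p_x + p_y·(y/x)) and y* = (y/x)·x*.
Numerically y/x = 0.835918, so x* = 52/(6.4 + 7·0.835918) = 4.2444 and y* = 0.835918·4.2444 = 3.548.

y* = 3.548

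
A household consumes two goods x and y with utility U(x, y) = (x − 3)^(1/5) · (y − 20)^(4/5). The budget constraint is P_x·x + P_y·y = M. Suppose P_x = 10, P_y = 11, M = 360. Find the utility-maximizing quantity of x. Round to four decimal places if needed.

This is Cobb-Douglas in (x−3, y−20): tangency gives 0.2·P_y·(y−20) = 0.8·P_x·(x−3).
After buying the subsistence bundle (3, 20), a share 0.2 of the remaining income goes to x: x* = 3 + 0.2·(M − 3P_x − 20P_y)/P_x.
Discretionary income = 360 − 3·10 − 20·11 = 110; x* = 3 + 0.2·110/10 = 5.2.

x* = 5.2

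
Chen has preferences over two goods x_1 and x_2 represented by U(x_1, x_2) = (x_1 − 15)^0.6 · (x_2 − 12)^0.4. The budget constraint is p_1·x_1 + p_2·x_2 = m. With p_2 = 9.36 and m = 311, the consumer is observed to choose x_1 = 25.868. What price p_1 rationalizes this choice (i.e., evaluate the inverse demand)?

p_1 = 6

Let x_1' = x_1−15, x_2' = x_2−12. MRS = (3/2)·x_2'/x_1' = p_1/p_2.
Substituting into the budget: x_1* = 15 + 0.6·(m − 15·p_1 − 12·p_2)/p_1, and x_2* = 12 + 0.4·(…)/p_2.
Set x_1* = 25.868 in the demand function and solve for p_1: p_1 = 6.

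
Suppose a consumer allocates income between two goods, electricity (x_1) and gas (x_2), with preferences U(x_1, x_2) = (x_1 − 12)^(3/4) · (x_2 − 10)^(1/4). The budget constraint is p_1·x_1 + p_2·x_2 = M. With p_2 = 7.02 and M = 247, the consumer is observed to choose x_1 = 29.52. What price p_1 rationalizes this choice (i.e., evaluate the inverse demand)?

p_1 = 5

MRS = 3·(x_2−10)/(x_1−12). Tangency with p_1/p_2 gives x_2−10 = (1/3)·(p_1/p_2)·(x_1−12).
After buying the subsistence bundle (12, 10), a share 0.75 of the remaining income goes to x_1: x_1* = 12 + 0.75·(M − 12p_1 − 10p_2)/p_1.
Set x_1* = 29.52 in the demand function and solve for p_1: p_1 = 5.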